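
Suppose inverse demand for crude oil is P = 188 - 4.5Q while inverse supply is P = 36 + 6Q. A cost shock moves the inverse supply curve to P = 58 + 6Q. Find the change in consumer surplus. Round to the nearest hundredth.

-126.61

Initial equilibrium: Q_0 = 14.4762, P_0 = 122.8571; CS_0 = (1/2)(14.4762)(65.1429) = 471.5102, PS_0 = (1/2)(14.4762)(86.8571) = 628.6803.
New equilibrium: 188 - 4.5Q = 58 + 6Q gives Q_1 = 12.381, P_1 = 132.2857; CS_1 = 344.898, PS_1 = 459.8639.
Change in consumer surplus = 344.898 - 471.5102 = -126.6122.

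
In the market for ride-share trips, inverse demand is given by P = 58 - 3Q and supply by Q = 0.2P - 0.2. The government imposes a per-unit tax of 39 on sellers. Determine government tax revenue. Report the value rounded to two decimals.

Rewriting supply in inverse form: P = 1 + 5Q.
Pre-tax equilibrium: 58 - 3Q = 1 + 5Q gives Q* = 7.125, P* = 36.625.
A tax on sellers shifts supply up by 39: 58 - 3Q = 1 + 5Q + 39, so Q_t = 2.25. Buyers pay P_b = 51.25; sellers receive P_s = P_b - 39 = 12.25.
Tax revenue = t x Q_t = 39 x 2.25 = 87.75.

87.75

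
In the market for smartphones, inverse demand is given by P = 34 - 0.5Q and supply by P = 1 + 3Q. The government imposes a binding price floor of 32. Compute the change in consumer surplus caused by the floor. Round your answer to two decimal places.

-18.22

Without the control, 34 - 0.5Q = 1 + 3Q so Q* = 9.4286 and P* = 29.2857.
At the floor price 32, quantity demanded is (34 - 32)/0.5 = 4; demand is the short side, so Q = 4 trades at P = 32.
CS goes from (1/2)(9.4286)(4.7143) = 22.2245 to 4 (computed as (34 - 32)(4) - (1/2)(0.5)(4)^2), a change of -18.2245.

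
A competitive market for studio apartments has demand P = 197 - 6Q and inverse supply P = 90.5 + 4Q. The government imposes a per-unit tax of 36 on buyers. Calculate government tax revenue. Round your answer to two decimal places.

253.80

Pre-tax equilibrium: 197 - 6Q = 90.5 + 4Q gives Q* = 10.65, P* = 133.1.
With the tax, buyers' net willingness to pay falls by 36: (197 - 36) - 6Q = 90.5 + 4Q, so Q_t = 7.05. Buyers pay P_b = 154.7; sellers receive P_s = P_b - 36 = 118.7.
Tax revenue = t x Q_t = 36 x 7.05 = 253.8.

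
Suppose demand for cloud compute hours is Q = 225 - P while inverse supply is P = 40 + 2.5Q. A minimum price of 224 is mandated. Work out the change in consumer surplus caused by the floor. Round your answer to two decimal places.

-1396.44

Rewriting demand in inverse form: P = 225 - Q.
Free-market equilibrium: 225 - Q = 40 + 2.5Q gives Q* = 52.8571, P* = 172.1429.
At P = 224, buyers demand (225 - 224)/1 = 1 while sellers would supply more, so the quantity traded is 1 at price 224.
CS goes from (1/2)(52.8571)(52.8571) = 1396.9388 to 0.5 (computed as (225 - 224)(1) - (1/2)(1)(1)^2), a change of -1396.4388.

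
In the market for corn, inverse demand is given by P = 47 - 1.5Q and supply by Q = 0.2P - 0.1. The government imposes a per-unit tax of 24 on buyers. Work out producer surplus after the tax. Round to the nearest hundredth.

29.96

Rewriting supply in inverse form: P = 0.5 + 5Q.
Pre-tax equilibrium: 47 - 1.5Q = 0.5 + 5Q gives Q* = 7.1538, P* = 36.2692.
A tax on buyers shifts demand down by 24: (47 - 24) - 1.5Q = 0.5 + 5Q, so Q_t = 3.4615. Buyers pay P_b = 41.8077; sellers receive P_s = P_b - 24 = 17.8077.
PS = (1/2)(Q_t)(P_s - 0.5) = (1/2)(3.4615)(17.3077) = 29.9556.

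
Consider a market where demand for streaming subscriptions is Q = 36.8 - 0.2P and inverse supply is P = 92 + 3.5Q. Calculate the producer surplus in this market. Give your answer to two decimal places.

Rewriting demand in inverse form: P = 184 - 5Q.
Setting demand equal to supply, 92 = 8.5Q, so Q* = 10.8235 and P* = 129.8824.
Producer surplus is the triangle above supply below P*: (1/2)(10.8235)(129.8824 - 92) = (1/2)(10.8235)(37.8824) = 205.0104.

205.01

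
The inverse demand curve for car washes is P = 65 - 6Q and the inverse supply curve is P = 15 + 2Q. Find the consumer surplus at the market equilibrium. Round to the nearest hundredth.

117.19

Set 65 - 6Q = 15 + 2Q, which gives 50 = 8Q, so Q* = 6.25 and P* = 65 - 6(6.25) = 27.5.
Consumer surplus is the triangle under demand above P*: (1/2)(6.25)(65 - 27.5) = (1/2)(6.25)(37.5) = 117.1875.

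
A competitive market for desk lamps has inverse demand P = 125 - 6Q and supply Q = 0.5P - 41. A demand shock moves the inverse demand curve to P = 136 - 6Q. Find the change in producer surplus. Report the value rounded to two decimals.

16.67

Rewriting supply in inverse form: P = 82 + 2Q.
Initial equilibrium: Q_0 = 5.375, P_0 = 92.75; CS_0 = (1/2)(5.375)(32.25) = 86.6719, PS_0 = (1/2)(5.375)(10.75) = 28.8906.
New equilibrium: 136 - 6Q = 82 + 2Q gives Q_1 = 6.75, P_1 = 95.5; CS_1 = 136.6875, PS_1 = 45.5625.
Change in producer surplus = 45.5625 - 28.8906 = 16.6719.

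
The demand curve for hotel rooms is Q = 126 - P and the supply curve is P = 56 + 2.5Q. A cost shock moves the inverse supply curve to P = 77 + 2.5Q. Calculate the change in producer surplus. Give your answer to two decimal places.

Rewriting demand in inverse form: P = 126 - Q.
Initial equilibrium: Q_0 = 20, P_0 = 106; CS_0 = (1/2)(20)(20) = 200, PS_0 = (1/2)(20)(50) = 500.
New equilibrium: 126 - Q = 77 + 2.5Q gives Q_1 = 14, P_1 = 112; CS_1 = 98, PS_1 = 245.
Change in producer surplus = 245 - 500 = -255.

-255.00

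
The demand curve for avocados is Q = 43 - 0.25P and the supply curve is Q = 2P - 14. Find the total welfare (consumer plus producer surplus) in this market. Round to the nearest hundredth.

3025.00

Rewriting demand in inverse form: P = 172 - 4Q.
Rewriting supply in inverse form: P = 7 + 0.5Q.
Equilibrium: 172 - 4Q = 7 + 0.5Q, so Q* = 36.6667 and P* = 25.3333.
CS = (1/2)(36.6667)(146.6667) = 2688.8889 and PS = (1/2)(36.6667)(18.3333) = 336.1111, so total surplus = 3025.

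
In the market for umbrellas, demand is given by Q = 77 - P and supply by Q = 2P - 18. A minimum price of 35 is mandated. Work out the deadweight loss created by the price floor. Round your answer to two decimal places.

8.33

Rewriting demand in inverse form: P = 77 - Q.
Rewriting supply in inverse form: P = 9 + 0.5Q.
Without the control, 77 - Q = 9 + 0.5Q so Q* = 45.3333 and P* = 31.6667.
At the floor price 35, quantity demanded is (77 - 35)/1 = 42; demand is the short side, so Q = 42 trades at P = 35.
The lost-trades triangle has base Q* - 42 = 3.3333 and height equal to the gap between the curves at Q = 42, which is 35 - 30 = 5. DWL = (1/2)(3.3333)(5) = 8.3333.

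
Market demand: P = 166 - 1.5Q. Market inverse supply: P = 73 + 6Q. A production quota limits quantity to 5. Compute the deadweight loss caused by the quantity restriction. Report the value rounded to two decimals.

Unrestricted equilibrium: Q* = (166 - 73)/(1.5 + 6) = 12.4.
At Q = 5 the demand price is 166 - 1.5(5) = 158.5 and the supply price is 73 + 6(5) = 103.
Deadweight loss is the triangle between the curves from 5 to 12.4: (1/2)(158.5 - 103)(12.4 - 5) = 205.35.

205.35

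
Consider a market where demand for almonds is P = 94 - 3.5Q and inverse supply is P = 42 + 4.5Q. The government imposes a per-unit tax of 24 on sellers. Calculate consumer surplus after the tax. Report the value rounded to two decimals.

21.44

Pre-tax equilibrium: 94 - 3.5Q = 42 + 4.5Q gives Q* = 6.5, P* = 71.25.
With the tax, sellers need 24 more per unit: 94 - 3.5Q = 42 + 4.5Q + 24, so Q_t = 3.5. Buyers pay P_b = 81.75; sellers receive P_s = P_b - 24 = 57.75.
CS = (1/2)(Q_t)(94 - P_b) = (1/2)(3.5)(12.25) = 21.4375.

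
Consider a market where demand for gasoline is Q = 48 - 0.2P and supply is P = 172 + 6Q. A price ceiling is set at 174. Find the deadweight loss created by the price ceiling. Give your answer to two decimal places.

188.13

Rewriting demand in inverse form: P = 240 - 5Q.
Free-market equilibrium: 240 - 5Q = 172 + 6Q gives Q* = 6.1818, P* = 209.0909.
At the ceiling price 174, quantity supplied is (174 - 172)/6 = 0.3333; supply is the short side, so Q = 0.3333 trades at P = 174.
At Q = 0.3333 the demand price is 238.3333 and the supply price is 174. Deadweight loss is the triangle between the curves from 0.3333 to 6.1818: (1/2)(238.3333 - 174)(6.1818 - 0.3333) = 188.1263.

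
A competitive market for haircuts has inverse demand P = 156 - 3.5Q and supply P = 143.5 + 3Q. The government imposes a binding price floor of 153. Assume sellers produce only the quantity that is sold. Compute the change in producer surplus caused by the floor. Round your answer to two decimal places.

Free-market equilibrium: 156 - 3.5Q = 143.5 + 3Q gives Q* = 1.9231, P* = 149.2692.
At P = 153, buyers demand (156 - 153)/3.5 = 0.8571 while sellers would supply more, so the quantity traded is 0.8571 at price 153.
PS goes from (1/2)(1.9231)(5.7692) = 5.5473 to 7.0408 (computed as (153 - 143.5)(0.8571) - (1/2)(3)(0.8571)^2), a change of 1.4935.

1.49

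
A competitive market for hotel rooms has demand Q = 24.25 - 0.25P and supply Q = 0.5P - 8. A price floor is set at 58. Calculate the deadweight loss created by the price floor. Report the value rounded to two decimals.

42.19

Rewriting demand in inverse form: P = 97 - 4Q.
Rewriting supply in inverse form: P = 16 + 2Q.
Free-market equilibrium: 97 - 4Q = 16 + 2Q gives Q* = 13.5, P* = 43.
At P = 58, buyers demand (97 - 58)/4 = 9.75 while sellers would supply more, so the quantity traded is 9.75 at price 58.
At Q = 9.75 the demand price is 58 and the supply price is 35.5. Deadweight loss is the triangle between the curves from 9.75 to 13.5: (1/2)(58 - 35.5)(13.5 - 9.75) = 42.1875.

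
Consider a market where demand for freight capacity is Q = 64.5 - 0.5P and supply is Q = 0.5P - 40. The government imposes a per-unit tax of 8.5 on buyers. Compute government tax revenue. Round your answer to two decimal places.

Rewriting demand in inverse form: P = 129 - 2Q.
Rewriting supply in inverse form: P = 80 + 2Q.
Without the tax, 129 - 2Q = 80 + 2Q so Q* = 12.25 and P* = 104.5.
With the tax, buyers' net willingness to pay falls by 8.5: (129 - 8.5) - 2Q = 80 + 2Q, so Q_t = 10.125. Buyers pay P_b = 108.75; sellers receive P_s = P_b - 8.5 = 100.25.
Tax revenue = t x Q_t = 8.5 x 10.125 = 86.0625.

86.06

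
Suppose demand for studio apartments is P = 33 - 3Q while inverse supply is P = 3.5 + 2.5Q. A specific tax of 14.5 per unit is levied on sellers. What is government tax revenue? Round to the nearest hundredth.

39.55

Without the tax, 33 - 3Q = 3.5 + 2.5Q so Q* = 5.3636 and P* = 16.9091.
A tax on sellers shifts supply up by 14.5: 33 - 3Q = 3.5 + 2.5Q + 14.5, so Q_t = 2.7273. Buyers pay P_b = 24.8182; sellers receive P_s = P_b - 14.5 = 10.3182.
Revenue is the tax times quantity traded: 14.5 x 2.7273 = 39.5455.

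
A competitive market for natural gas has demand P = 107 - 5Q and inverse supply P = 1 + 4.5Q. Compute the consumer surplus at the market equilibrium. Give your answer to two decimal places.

311.25

Equilibrium: 107 - 5Q = 1 + 4.5Q, so Q* = 11.1579 and P* = 51.2105.
Consumer surplus is the triangle under demand above P*: (1/2)(11.1579)(107 - 51.2105) = (1/2)(11.1579)(55.7895) = 311.2465.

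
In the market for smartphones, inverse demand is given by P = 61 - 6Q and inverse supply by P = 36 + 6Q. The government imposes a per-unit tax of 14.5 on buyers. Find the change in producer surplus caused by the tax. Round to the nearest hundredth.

-10.72

Without the tax, 61 - 6Q = 36 + 6Q so Q* = 2.0833 and P* = 48.5.
With the tax, buyers' net willingness to pay falls by 14.5: (61 - 14.5) - 6Q = 36 + 6Q, so Q_t = 0.875. Buyers pay P_b = 55.75; sellers receive P_s = P_b - 14.5 = 41.25.
Producers lose the trapezoid between P_s and P* out to Q_t plus the triangle from Q_t to Q*: change in PS = 2.2969 - 13.0208 = -10.724.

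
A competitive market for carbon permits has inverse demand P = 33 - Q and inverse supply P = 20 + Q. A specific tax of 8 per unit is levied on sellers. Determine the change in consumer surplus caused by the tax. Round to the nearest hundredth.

Without the tax, 33 - Q = 20 + Q so Q* = 6.5 and P* = 26.5.
A tax on sellers shifts supply up by 8: 33 - Q = 20 + Q + 8, so Q_t = 2.5. Buyers pay P_b = 30.5; sellers receive P_s = P_b - 8 = 22.5.
Consumers lose the trapezoid between P* and P_b out to Q_t plus the triangle from Q_t to Q*: change in CS = 3.125 - 21.125 = -18.

-18.00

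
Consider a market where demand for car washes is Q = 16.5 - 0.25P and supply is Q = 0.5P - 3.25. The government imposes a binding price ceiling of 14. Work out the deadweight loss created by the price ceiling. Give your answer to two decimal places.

114.08

Rewriting demand in inverse form: P = 66 - 4Q.
Rewriting supply in inverse form: P = 6.5 + 2Q.
Without the control, 66 - 4Q = 6.5 + 2Q so Q* = 9.9167 and P* = 26.3333.
At P = 14, sellers supply (14 - 6.5)/2 = 3.75 while buyers want more, so the quantity traded is 3.75 at price 14.
The lost-trades triangle has base Q* - 3.75 = 6.1667 and height equal to the gap between the curves at Q = 3.75, which is 51 - 14 = 37. DWL = (1/2)(6.1667)(37) = 114.0833.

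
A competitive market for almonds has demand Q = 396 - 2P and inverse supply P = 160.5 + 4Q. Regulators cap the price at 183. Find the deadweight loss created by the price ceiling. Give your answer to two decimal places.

Rewriting demand in inverse form: P = 198 - 0.5Q.
Without the control, 198 - 0.5Q = 160.5 + 4Q so Q* = 8.3333 and P* = 193.8333.
At P = 183, sellers supply (183 - 160.5)/4 = 5.625 while buyers want more, so the quantity traded is 5.625 at price 183.
At Q = 5.625 the demand price is 195.1875 and the supply price is 183. Deadweight loss is the triangle between the curves from 5.625 to 8.3333: (1/2)(195.1875 - 183)(8.3333 - 5.625) = 16.5039.

16.50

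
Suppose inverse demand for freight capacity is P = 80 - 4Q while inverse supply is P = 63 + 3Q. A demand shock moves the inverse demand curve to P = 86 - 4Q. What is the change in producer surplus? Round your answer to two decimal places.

Initial equilibrium: Q_0 = 2.4286, P_0 = 70.2857; CS_0 = (1/2)(2.4286)(9.7143) = 11.7959, PS_0 = (1/2)(2.4286)(7.2857) = 8.8469.
New equilibrium: 86 - 4Q = 63 + 3Q gives Q_1 = 3.2857, P_1 = 72.8571; CS_1 = 21.5918, PS_1 = 16.1939.
Change in producer surplus = 16.1939 - 8.8469 = 7.3469.

7.35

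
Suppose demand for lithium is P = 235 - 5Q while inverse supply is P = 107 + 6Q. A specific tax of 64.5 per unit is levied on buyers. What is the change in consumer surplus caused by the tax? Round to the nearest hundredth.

-255.20

Without the tax, 235 - 5Q = 107 + 6Q so Q* = 11.6364 and P* = 176.8182.
With the tax, buyers' net willingness to pay falls by 64.5: (235 - 64.5) - 5Q = 107 + 6Q, so Q_t = 5.7727. Buyers pay P_b = 206.1364; sellers receive P_s = P_b - 64.5 = 141.6364.
Consumers lose the trapezoid between P* and P_b out to Q_t plus the triangle from Q_t to Q*: change in CS = 83.311 - 338.5124 = -255.2014.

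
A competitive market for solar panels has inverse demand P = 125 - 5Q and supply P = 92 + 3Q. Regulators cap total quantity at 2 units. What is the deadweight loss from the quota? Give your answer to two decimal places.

Without the quota, 125 - 5Q = 92 + 3Q gives Q* = 4.125.
At Q = 2 the demand price is 125 - 5(2) = 115 and the supply price is 92 + 3(2) = 98.
Deadweight loss is the triangle between the curves from 2 to 4.125: (1/2)(115 - 98)(4.125 - 2) = 18.0625.

18.06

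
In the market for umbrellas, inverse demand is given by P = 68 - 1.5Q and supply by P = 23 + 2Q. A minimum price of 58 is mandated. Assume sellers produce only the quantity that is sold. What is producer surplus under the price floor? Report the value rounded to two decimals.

188.89

Without the control, 68 - 1.5Q = 23 + 2Q so Q* = 12.8571 and P* = 48.7143.
At P = 58, buyers demand (68 - 58)/1.5 = 6.6667 while sellers would supply more, so the quantity traded is 6.6667 at price 58.
The supply price at Q = 6.6667 is 36.3333. PS is the trapezoid between 58 and supply over [0, 6.6667]: (1/2)[(58 - 23) + (58 - 36.3333)](6.6667) = 188.8889.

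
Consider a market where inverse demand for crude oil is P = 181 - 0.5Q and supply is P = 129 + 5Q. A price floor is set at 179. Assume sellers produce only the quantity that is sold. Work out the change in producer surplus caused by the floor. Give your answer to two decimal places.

Free-market equilibrium: 181 - 0.5Q = 129 + 5Q gives Q* = 9.4545, P* = 176.2727.
At the floor price 179, quantity demanded is (181 - 179)/0.5 = 4; demand is the short side, so Q = 4 trades at P = 179.
PS goes from (1/2)(9.4545)(47.2727) = 223.4711 to 160 (computed as (179 - 129)(4) - (1/2)(5)(4)^2), a change of -63.4711.

-63.47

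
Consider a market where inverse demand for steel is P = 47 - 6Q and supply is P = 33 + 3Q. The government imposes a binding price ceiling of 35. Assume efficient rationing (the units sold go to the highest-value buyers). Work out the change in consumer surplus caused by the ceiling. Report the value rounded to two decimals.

-0.59

Without the control, 47 - 6Q = 33 + 3Q so Q* = 1.5556 and P* = 37.6667.
At the ceiling price 35, quantity supplied is (35 - 33)/3 = 0.6667; supply is the short side, so Q = 0.6667 trades at P = 35.
CS goes from (1/2)(1.5556)(9.3333) = 7.2593 to 6.6667 (computed as (47 - 35)(0.6667) - (1/2)(6)(0.6667)^2), a change of -0.5926.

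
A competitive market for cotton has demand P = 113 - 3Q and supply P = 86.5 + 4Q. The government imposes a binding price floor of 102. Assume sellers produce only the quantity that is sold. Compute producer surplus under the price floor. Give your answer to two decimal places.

29.94

Free-market equilibrium: 113 - 3Q = 86.5 + 4Q gives Q* = 3.7857, P* = 101.6429.
At the floor price 102, quantity demanded is (113 - 102)/3 = 3.6667; demand is the short side, so Q = 3.6667 trades at P = 102.
The supply price at Q = 3.6667 is 101.1667. PS is the trapezoid between 102 and supply over [0, 3.6667]: (1/2)[(102 - 86.5) + (102 - 101.1667)](3.6667) = 29.9444.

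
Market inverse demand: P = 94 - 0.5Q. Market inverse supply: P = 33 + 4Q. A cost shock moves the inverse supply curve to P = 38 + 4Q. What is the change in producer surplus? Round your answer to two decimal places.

-57.78

Initial equilibrium: Q_0 = 13.5556, P_0 = 87.2222; CS_0 = (1/2)(13.5556)(6.7778) = 45.9383, PS_0 = (1/2)(13.5556)(54.2222) = 367.5062.
New equilibrium: 94 - 0.5Q = 38 + 4Q gives Q_1 = 12.4444, P_1 = 87.7778; CS_1 = 38.716, PS_1 = 309.7284.
Change in producer surplus = 309.7284 - 367.5062 = -57.7778.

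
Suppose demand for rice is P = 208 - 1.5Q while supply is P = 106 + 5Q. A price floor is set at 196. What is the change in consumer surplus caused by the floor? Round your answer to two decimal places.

-136.69

Without the control, 208 - 1.5Q = 106 + 5Q so Q* = 15.6923 and P* = 184.4615.
At the floor price 196, quantity demanded is (208 - 196)/1.5 = 8; demand is the short side, so Q = 8 trades at P = 196.
CS goes from (1/2)(15.6923)(23.5385) = 184.6864 to 48 (computed as (208 - 196)(8) - (1/2)(1.5)(8)^2), a change of -136.6864.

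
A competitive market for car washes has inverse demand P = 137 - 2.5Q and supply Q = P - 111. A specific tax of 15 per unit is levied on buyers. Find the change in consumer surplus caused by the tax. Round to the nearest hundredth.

-56.63

Rewriting supply in inverse form: P = 111 + Q.
Without the tax, 137 - 2.5Q = 111 + Q so Q* = 7.4286 and P* = 118.4286.
With the tax, buyers' net willingness to pay falls by 15: (137 - 15) - 2.5Q = 111 + Q, so Q_t = 3.1429. Buyers pay P_b = 129.1429; sellers receive P_s = P_b - 15 = 114.1429.
CS falls from (1/2)(7.4286)(18.5714) = 68.9796 to (1/2)(3.1429)(7.8571) = 12.3469, a change of -56.6327.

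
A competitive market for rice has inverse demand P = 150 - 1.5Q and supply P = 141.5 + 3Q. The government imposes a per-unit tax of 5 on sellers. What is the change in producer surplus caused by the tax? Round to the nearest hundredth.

-4.44

Pre-tax equilibrium: 150 - 1.5Q = 141.5 + 3Q gives Q* = 1.8889, P* = 147.1667.
A tax on sellers shifts supply up by 5: 150 - 1.5Q = 141.5 + 3Q + 5, so Q_t = 0.7778. Buyers pay P_b = 148.8333; sellers receive P_s = P_b - 5 = 143.8333.
PS falls from (1/2)(1.8889)(5.6667) = 5.3519 to (1/2)(0.7778)(2.3333) = 0.9074, a change of -4.4444.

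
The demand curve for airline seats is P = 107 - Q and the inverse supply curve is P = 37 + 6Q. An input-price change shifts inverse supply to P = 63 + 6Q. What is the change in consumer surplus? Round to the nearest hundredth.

Initial equilibrium: Q_0 = 10, P_0 = 97; CS_0 = (1/2)(10)(10) = 50, PS_0 = (1/2)(10)(60) = 300.
New equilibrium: 107 - Q = 63 + 6Q gives Q_1 = 6.2857, P_1 = 100.7143; CS_1 = 19.7551, PS_1 = 118.5306.
Change in consumer surplus = 19.7551 - 50 = -30.2449.

-30.24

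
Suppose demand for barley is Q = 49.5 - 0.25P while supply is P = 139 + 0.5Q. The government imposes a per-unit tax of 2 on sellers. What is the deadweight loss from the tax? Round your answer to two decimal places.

0.44

Rewriting demand in inverse form: P = 198 - 4Q.
Without the tax, 198 - 4Q = 139 + 0.5Q so Q* = 13.1111 and P* = 145.5556.
A tax on sellers shifts supply up by 2: 198 - 4Q = 139 + 0.5Q + 2, so Q_t = 12.6667. Buyers pay P_b = 147.3333; sellers receive P_s = P_b - 2 = 145.3333.
The welfare triangle lost has base Q* - Q_t = 0.4444 and height t = 2, so DWL = (1/2)(0.4444)(2) = 0.4444.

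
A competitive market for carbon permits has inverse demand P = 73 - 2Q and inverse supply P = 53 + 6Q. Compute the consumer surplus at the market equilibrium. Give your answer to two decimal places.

Setting demand equal to supply, 20 = 8Q, so Q* = 2.5 and P* = 68.
The demand choke price is 73, so CS = (1/2)(Q*)(73 - P*) = (1/2)(2.5)(5) = 6.25.

6.25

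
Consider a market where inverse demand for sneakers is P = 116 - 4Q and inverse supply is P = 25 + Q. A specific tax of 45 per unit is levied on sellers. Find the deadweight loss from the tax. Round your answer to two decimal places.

Without the tax, 116 - 4Q = 25 + Q so Q* = 18.2 and P* = 43.2.
With the tax, sellers need 45 more per unit: 116 - 4Q = 25 + Q + 45, so Q_t = 9.2. Buyers pay P_b = 79.2; sellers receive P_s = P_b - 45 = 34.2.
The welfare triangle lost has base Q* - Q_t = 9 and height t = 45, so DWL = (1/2)(9)(45) = 202.5.

202.50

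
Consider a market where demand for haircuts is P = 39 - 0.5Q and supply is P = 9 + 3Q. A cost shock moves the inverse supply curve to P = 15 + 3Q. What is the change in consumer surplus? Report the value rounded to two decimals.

Initial equilibrium: Q_0 = 8.5714, P_0 = 34.7143; CS_0 = (1/2)(8.5714)(4.2857) = 18.3673, PS_0 = (1/2)(8.5714)(25.7143) = 110.2041.
New equilibrium: 39 - 0.5Q = 15 + 3Q gives Q_1 = 6.8571, P_1 = 35.5714; CS_1 = 11.7551, PS_1 = 70.5306.
Change in consumer surplus = 11.7551 - 18.3673 = -6.6122.

-6.61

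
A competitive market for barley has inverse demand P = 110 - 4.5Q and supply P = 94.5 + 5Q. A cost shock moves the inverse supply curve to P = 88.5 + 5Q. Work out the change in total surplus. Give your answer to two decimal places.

Initial equilibrium: Q_0 = 1.6316, P_0 = 102.6579; CS_0 = (1/2)(1.6316)(7.3421) = 5.9896, PS_0 = (1/2)(1.6316)(8.1579) = 6.6551.
New equilibrium: 110 - 4.5Q = 88.5 + 5Q gives Q_1 = 2.2632, P_1 = 99.8158; CS_1 = 11.5242, PS_1 = 12.8047.
Change in total surplus = (11.5242 + 12.8047) - (5.9896 + 6.6551) = 11.6842.

11.68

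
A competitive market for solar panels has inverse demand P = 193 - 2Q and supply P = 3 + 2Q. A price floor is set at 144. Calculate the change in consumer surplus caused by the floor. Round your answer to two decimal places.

Free-market equilibrium: 193 - 2Q = 3 + 2Q gives Q* = 47.5, P* = 98.
At P = 144, buyers demand (193 - 144)/2 = 24.5 while sellers would supply more, so the quantity traded is 24.5 at price 144.
CS goes from (1/2)(47.5)(95) = 2256.25 to 600.25 (computed as (193 - 144)(24.5) - (1/2)(2)(24.5)^2), a change of -1656.

-1656.00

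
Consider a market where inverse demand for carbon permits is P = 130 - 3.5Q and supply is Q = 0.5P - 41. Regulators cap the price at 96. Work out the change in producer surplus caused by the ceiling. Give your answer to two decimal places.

Rewriting supply in inverse form: P = 82 + 2Q.
Without the control, 130 - 3.5Q = 82 + 2Q so Q* = 8.7273 and P* = 99.4545.
At the ceiling price 96, quantity supplied is (96 - 82)/2 = 7; supply is the short side, so Q = 7 trades at P = 96.
PS goes from (1/2)(8.7273)(17.4545) = 76.1653 to 49 (computed as (96 - 82)(7) - (1/2)(2)(7)^2), a change of -27.1653.

-27.17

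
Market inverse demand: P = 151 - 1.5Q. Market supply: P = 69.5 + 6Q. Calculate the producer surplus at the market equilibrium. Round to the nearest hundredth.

354.25

Equilibrium: 151 - 1.5Q = 69.5 + 6Q, so Q* = 10.8667 and P* = 134.7.
The supply curve's price intercept is 69.5, so PS = (1/2)(Q*)(P* - 69.5) = (1/2)(10.8667)(65.2) = 354.2533.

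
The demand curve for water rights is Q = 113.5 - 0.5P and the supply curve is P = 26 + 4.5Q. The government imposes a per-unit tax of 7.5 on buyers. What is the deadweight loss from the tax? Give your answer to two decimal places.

4.33

Rewriting demand in inverse form: P = 227 - 2Q.
Without the tax, 227 - 2Q = 26 + 4.5Q so Q* = 30.9231 and P* = 165.1538.
A tax on buyers shifts demand down by 7.5: (227 - 7.5) - 2Q = 26 + 4.5Q, so Q_t = 29.7692. Buyers pay P_b = 167.4615; sellers receive P_s = P_b - 7.5 = 159.9615.
The welfare triangle lost has base Q* - Q_t = 1.1538 and height t = 7.5, so DWL = (1/2)(1.1538)(7.5) = 4.3269.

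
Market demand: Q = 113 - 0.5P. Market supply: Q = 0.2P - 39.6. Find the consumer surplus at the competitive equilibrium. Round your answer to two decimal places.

16.00

Rewriting demand in inverse form: P = 226 - 2Q.
Rewriting supply in inverse form: P = 198 + 5Q.
Setting demand equal to supply, 28 = 7Q, so Q* = 4 and P* = 218.
CS is the area between the demand curve and P* from 0 to Q*: (1/2)(4)(8) = 16.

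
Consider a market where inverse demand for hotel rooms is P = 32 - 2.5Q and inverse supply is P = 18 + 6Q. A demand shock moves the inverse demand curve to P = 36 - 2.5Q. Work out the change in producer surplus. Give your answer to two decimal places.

Initial equilibrium: Q_0 = 1.6471, P_0 = 27.8824; CS_0 = (1/2)(1.6471)(4.1176) = 3.391, PS_0 = (1/2)(1.6471)(9.8824) = 8.1384.
New equilibrium: 36 - 2.5Q = 18 + 6Q gives Q_1 = 2.1176, P_1 = 30.7059; CS_1 = 5.6055, PS_1 = 13.4533.
Change in producer surplus = 13.4533 - 8.1384 = 5.3149.

5.31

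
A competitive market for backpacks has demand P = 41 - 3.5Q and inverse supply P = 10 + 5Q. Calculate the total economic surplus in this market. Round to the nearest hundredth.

Equilibrium: 41 - 3.5Q = 10 + 5Q, so Q* = 3.6471 and P* = 28.2353.
Total surplus is the full triangle between the curves from 0 to Q*: (1/2)(3.6471)(41 - 10) = 56.5294.

56.53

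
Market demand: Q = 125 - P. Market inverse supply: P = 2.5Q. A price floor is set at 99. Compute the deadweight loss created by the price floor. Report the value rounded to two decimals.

Rewriting demand in inverse form: P = 125 - Q.
Free-market equilibrium: 125 - Q = 2.5Q gives Q* = 35.7143, P* = 89.2857.
At P = 99, buyers demand (125 - 99)/1 = 26 while sellers would supply more, so the quantity traded is 26 at price 99.
The lost-trades triangle has base Q* - 26 = 9.7143 and height equal to the gap between the curves at Q = 26, which is 99 - 65 = 34. DWL = (1/2)(9.7143)(34) = 165.1429.

165.14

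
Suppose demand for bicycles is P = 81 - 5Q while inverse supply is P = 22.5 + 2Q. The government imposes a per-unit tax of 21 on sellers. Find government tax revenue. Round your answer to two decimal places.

Without the tax, 81 - 5Q = 22.5 + 2Q so Q* = 8.3571 and P* = 39.2143.
A tax on sellers shifts supply up by 21: 81 - 5Q = 22.5 + 2Q + 21, so Q_t = 5.3571. Buyers pay P_b = 54.2143; sellers receive P_s = P_b - 21 = 33.2143.
Tax revenue = t x Q_t = 21 x 5.3571 = 112.5.

112.50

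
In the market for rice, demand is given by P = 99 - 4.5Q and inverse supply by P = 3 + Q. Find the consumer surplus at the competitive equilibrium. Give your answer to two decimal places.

Equilibrium: 99 - 4.5Q = 3 + Q, so Q* = 17.4545 and P* = 20.4545.
The demand choke price is 99, so CS = (1/2)(Q*)(99 - P*) = (1/2)(17.4545)(78.5455) = 685.4876.

685.49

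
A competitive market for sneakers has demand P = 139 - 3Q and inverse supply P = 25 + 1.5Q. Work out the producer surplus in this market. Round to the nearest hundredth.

Equilibrium: 139 - 3Q = 25 + 1.5Q, so Q* = 25.3333 and P* = 63.
PS is the area between P* and the supply curve from 0 to Q*: (1/2)(25.3333)(38) = 481.3333.

481.33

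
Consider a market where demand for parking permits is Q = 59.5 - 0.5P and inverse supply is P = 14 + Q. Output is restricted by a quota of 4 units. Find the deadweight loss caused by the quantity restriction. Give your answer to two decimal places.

1441.50

Rewriting demand in inverse form: P = 119 - 2Q.
Unrestricted equilibrium: Q* = (119 - 14)/(2 + 1) = 35.
At Q = 4 the demand price is 119 - 2(4) = 111 and the supply price is 14 + (4) = 18.
DWL = (1/2)(gap between curves at 4) x (Q* - 4) = (1/2)(93)(31) = 1441.5.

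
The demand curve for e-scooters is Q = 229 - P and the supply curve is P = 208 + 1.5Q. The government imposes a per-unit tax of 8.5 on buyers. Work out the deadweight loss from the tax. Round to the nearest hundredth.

Rewriting demand in inverse form: P = 229 - Q.
Pre-tax equilibrium: 229 - Q = 208 + 1.5Q gives Q* = 8.4, P* = 220.6.
A tax on buyers shifts demand down by 8.5: (229 - 8.5) - Q = 208 + 1.5Q, so Q_t = 5. Buyers pay P_b = 224; sellers receive P_s = P_b - 8.5 = 215.5.
Deadweight loss is the triangle between the curves from Q_t to Q*: (1/2)(8.4 - 5)(8.5) = 14.45.

14.45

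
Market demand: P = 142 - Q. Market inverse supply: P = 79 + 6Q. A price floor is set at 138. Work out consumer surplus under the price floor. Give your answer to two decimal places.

8.00

Free-market equilibrium: 142 - Q = 79 + 6Q gives Q* = 9, P* = 133.
At the floor price 138, quantity demanded is (142 - 138)/1 = 4; demand is the short side, so Q = 4 trades at P = 138.
CS is the triangle under demand above 138: (1/2)(4)(142 - 138) = 8.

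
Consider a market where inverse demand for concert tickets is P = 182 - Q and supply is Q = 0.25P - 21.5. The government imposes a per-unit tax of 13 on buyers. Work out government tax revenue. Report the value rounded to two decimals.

Rewriting supply in inverse form: P = 86 + 4Q.
Without the tax, 182 - Q = 86 + 4Q so Q* = 19.2 and P* = 162.8.
A tax on buyers shifts demand down by 13: (182 - 13) - Q = 86 + 4Q, so Q_t = 16.6. Buyers pay P_b = 165.4; sellers receive P_s = P_b - 13 = 152.4.
Tax revenue = t x Q_t = 13 x 16.6 = 215.8.

215.80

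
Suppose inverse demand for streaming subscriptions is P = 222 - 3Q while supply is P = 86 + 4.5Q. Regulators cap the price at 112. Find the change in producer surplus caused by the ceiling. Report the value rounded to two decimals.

Without the control, 222 - 3Q = 86 + 4.5Q so Q* = 18.1333 and P* = 167.6.
At the ceiling price 112, quantity supplied is (112 - 86)/4.5 = 5.7778; supply is the short side, so Q = 5.7778 trades at P = 112.
PS goes from (1/2)(18.1333)(81.6) = 739.84 to 75.1111 (computed as (112 - 86)(5.7778) - (1/2)(4.5)(5.7778)^2), a change of -664.7289.

-664.73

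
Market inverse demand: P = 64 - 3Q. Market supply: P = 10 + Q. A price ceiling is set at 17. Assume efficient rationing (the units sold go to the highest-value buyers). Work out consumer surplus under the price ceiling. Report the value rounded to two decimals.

Free-market equilibrium: 64 - 3Q = 10 + Q gives Q* = 13.5, P* = 23.5.
At the ceiling price 17, quantity supplied is (17 - 10)/1 = 7; supply is the short side, so Q = 7 trades at P = 17.
The demand price at Q = 7 is 43. CS is the trapezoid between demand and 17 over [0, 7]: (1/2)[(64 - 17) + (43 - 17)](7) = 255.5.

255.50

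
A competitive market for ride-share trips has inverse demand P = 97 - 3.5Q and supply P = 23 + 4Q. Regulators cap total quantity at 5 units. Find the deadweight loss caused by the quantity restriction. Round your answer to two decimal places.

88.82

Without the quota, 97 - 3.5Q = 23 + 4Q gives Q* = 9.8667.
At Q = 5 the demand price is 97 - 3.5(5) = 79.5 and the supply price is 23 + 4(5) = 43.
DWL = (1/2)(gap between curves at 5) x (Q* - 5) = (1/2)(36.5)(4.8667) = 88.8167.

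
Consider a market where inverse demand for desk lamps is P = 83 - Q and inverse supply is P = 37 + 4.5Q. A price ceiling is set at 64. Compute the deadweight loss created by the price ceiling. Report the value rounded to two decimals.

15.36

Free-market equilibrium: 83 - Q = 37 + 4.5Q gives Q* = 8.3636, P* = 74.6364.
At the ceiling price 64, quantity supplied is (64 - 37)/4.5 = 6; supply is the short side, so Q = 6 trades at P = 64.
The lost-trades triangle has base Q* - 6 = 2.3636 and height equal to the gap between the curves at Q = 6, which is 77 - 64 = 13. DWL = (1/2)(2.3636)(13) = 15.3636.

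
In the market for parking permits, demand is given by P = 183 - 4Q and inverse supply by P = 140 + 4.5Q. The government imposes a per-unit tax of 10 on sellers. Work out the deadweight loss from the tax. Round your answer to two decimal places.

Pre-tax equilibrium: 183 - 4Q = 140 + 4.5Q gives Q* = 5.0588, P* = 162.7647.
With the tax, sellers need 10 more per unit: 183 - 4Q = 140 + 4.5Q + 10, so Q_t = 3.8824. Buyers pay P_b = 167.4706; sellers receive P_s = P_b - 10 = 157.4706.
Deadweight loss is the triangle between the curves from Q_t to Q*: (1/2)(5.0588 - 3.8824)(10) = 5.8824.

5.88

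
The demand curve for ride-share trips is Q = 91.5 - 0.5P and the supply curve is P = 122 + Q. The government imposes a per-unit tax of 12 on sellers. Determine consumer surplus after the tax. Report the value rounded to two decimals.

Rewriting demand in inverse form: P = 183 - 2Q.
Pre-tax equilibrium: 183 - 2Q = 122 + Q gives Q* = 20.3333, P* = 142.3333.
With the tax, sellers need 12 more per unit: 183 - 2Q = 122 + Q + 12, so Q_t = 16.3333. Buyers pay P_b = 150.3333; sellers receive P_s = P_b - 12 = 138.3333.
CS = (1/2)(Q_t)(183 - P_b) = (1/2)(16.3333)(32.6667) = 266.7778.

266.78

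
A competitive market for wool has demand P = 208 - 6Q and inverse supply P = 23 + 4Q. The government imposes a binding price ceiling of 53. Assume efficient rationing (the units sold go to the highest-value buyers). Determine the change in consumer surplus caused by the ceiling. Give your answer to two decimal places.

Without the control, 208 - 6Q = 23 + 4Q so Q* = 18.5 and P* = 97.
At P = 53, sellers supply (53 - 23)/4 = 7.5 while buyers want more, so the quantity traded is 7.5 at price 53.
CS goes from (1/2)(18.5)(111) = 1026.75 to 993.75 (computed as (208 - 53)(7.5) - (1/2)(6)(7.5)^2), a change of -33.

-33.00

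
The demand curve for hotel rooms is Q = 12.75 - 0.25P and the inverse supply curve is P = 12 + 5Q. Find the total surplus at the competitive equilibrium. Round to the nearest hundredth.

Rewriting demand in inverse form: P = 51 - 4Q.
Set 51 - 4Q = 12 + 5Q, which gives 39 = 9Q, so Q* = 4.3333 and P* = 51 - 4(4.3333) = 33.6667.
CS = (1/2)(4.3333)(17.3333) = 37.5556 and PS = (1/2)(4.3333)(21.6667) = 46.9444, so total surplus = 84.5.

84.50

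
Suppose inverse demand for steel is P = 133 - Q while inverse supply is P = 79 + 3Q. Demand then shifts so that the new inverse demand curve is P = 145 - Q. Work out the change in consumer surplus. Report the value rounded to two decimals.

Initial equilibrium: Q_0 = 13.5, P_0 = 119.5; CS_0 = (1/2)(13.5)(13.5) = 91.125, PS_0 = (1/2)(13.5)(40.5) = 273.375.
New equilibrium: 145 - Q = 79 + 3Q gives Q_1 = 16.5, P_1 = 128.5; CS_1 = 136.125, PS_1 = 408.375.
Change in consumer surplus = 136.125 - 91.125 = 45.

45.00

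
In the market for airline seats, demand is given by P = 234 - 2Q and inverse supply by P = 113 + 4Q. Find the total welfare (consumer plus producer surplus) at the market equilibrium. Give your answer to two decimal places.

Equilibrium: 234 - 2Q = 113 + 4Q, so Q* = 20.1667 and P* = 193.6667.
CS = (1/2)(20.1667)(40.3333) = 406.6944 and PS = (1/2)(20.1667)(80.6667) = 813.3889, so total surplus = 1220.0833.

1220.08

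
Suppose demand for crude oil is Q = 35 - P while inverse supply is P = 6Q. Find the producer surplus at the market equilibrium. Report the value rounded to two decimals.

Rewriting demand in inverse form: P = 35 - Q.
Setting demand equal to supply, 35 = 7Q, so Q* = 5 and P* = 30.
PS is the area between P* and the supply curve from 0 to Q*: (1/2)(5)(30) = 75.

75.00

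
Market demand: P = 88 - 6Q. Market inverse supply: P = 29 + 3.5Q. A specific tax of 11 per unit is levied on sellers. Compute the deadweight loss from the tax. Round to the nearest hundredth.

6.37

Pre-tax equilibrium: 88 - 6Q = 29 + 3.5Q gives Q* = 6.2105, P* = 50.7368.
With the tax, sellers need 11 more per unit: 88 - 6Q = 29 + 3.5Q + 11, so Q_t = 5.0526. Buyers pay P_b = 57.6842; sellers receive P_s = P_b - 11 = 46.6842.
Deadweight loss is the triangle between the curves from Q_t to Q*: (1/2)(6.2105 - 5.0526)(11) = 6.3684.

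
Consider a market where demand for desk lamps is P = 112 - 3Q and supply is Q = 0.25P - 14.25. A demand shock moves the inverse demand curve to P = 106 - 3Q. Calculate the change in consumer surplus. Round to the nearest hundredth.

Rewriting supply in inverse form: P = 57 + 4Q.
Initial equilibrium: Q_0 = 7.8571, P_0 = 88.4286; CS_0 = (1/2)(7.8571)(23.5714) = 92.602, PS_0 = (1/2)(7.8571)(31.4286) = 123.4694.
New equilibrium: 106 - 3Q = 57 + 4Q gives Q_1 = 7, P_1 = 85; CS_1 = 73.5, PS_1 = 98.
Change in consumer surplus = 73.5 - 92.602 = -19.102.

-19.10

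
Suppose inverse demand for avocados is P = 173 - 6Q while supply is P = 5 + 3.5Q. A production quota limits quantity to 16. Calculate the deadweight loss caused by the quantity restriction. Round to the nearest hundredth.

13.47

Unrestricted equilibrium: Q* = (173 - 5)/(6 + 3.5) = 17.6842.
At Q = 16 the demand price is 173 - 6(16) = 77 and the supply price is 5 + 3.5(16) = 61.
Deadweight loss is the triangle between the curves from 16 to 17.6842: (1/2)(77 - 61)(17.6842 - 16) = 13.4737.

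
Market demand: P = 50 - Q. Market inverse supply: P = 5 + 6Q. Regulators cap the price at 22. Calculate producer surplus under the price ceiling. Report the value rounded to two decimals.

Free-market equilibrium: 50 - Q = 5 + 6Q gives Q* = 6.4286, P* = 43.5714.
At the ceiling price 22, quantity supplied is (22 - 5)/6 = 2.8333; supply is the short side, so Q = 2.8333 trades at P = 22.
PS is the triangle above supply below 22: (1/2)(2.8333)(22 - 5) = 24.0833.

24.08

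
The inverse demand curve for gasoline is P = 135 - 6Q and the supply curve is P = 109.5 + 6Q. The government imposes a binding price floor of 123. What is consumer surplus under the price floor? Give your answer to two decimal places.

Free-market equilibrium: 135 - 6Q = 109.5 + 6Q gives Q* = 2.125, P* = 122.25.
At P = 123, buyers demand (135 - 123)/6 = 2 while sellers would supply more, so the quantity traded is 2 at price 123.
CS is the triangle under demand above 123: (1/2)(2)(135 - 123) = 12.

12.00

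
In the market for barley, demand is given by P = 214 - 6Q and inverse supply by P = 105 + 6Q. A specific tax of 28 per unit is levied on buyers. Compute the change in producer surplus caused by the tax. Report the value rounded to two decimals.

Without the tax, 214 - 6Q = 105 + 6Q so Q* = 9.0833 and P* = 159.5.
A tax on buyers shifts demand down by 28: (214 - 28) - 6Q = 105 + 6Q, so Q_t = 6.75. Buyers pay P_b = 173.5; sellers receive P_s = P_b - 28 = 145.5.
Producers lose the trapezoid between P_s and P* out to Q_t plus the triangle from Q_t to Q*: change in PS = 136.6875 - 247.5208 = -110.8333.

-110.83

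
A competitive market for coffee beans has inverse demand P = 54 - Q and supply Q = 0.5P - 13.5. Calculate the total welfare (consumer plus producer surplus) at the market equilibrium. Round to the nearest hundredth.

Rewriting supply in inverse form: P = 27 + 2Q.
Setting demand equal to supply, 27 = 3Q, so Q* = 9 and P* = 45.
Total surplus is the full triangle between the curves from 0 to Q*: (1/2)(9)(54 - 27) = 121.5.

121.50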